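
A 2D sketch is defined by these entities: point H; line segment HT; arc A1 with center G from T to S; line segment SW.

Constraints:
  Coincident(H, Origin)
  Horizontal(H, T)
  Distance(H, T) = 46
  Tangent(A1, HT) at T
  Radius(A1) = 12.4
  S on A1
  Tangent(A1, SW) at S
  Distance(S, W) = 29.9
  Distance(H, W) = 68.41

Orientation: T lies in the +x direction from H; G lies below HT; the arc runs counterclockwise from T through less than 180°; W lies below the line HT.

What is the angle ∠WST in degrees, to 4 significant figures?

118.2°

Checks: |GS| = 12.40 ✓; ∠(GS, SW) = 90.00° ✓; |SW| = 29.90 ✓; |HW| = 68.41 ✓.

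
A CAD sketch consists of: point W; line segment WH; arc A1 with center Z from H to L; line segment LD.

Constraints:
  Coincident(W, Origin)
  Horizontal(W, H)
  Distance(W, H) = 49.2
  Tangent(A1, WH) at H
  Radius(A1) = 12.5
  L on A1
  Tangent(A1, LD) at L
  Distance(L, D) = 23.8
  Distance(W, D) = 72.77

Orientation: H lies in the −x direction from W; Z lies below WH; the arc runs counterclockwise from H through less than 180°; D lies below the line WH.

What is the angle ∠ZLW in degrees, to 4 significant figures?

15.51°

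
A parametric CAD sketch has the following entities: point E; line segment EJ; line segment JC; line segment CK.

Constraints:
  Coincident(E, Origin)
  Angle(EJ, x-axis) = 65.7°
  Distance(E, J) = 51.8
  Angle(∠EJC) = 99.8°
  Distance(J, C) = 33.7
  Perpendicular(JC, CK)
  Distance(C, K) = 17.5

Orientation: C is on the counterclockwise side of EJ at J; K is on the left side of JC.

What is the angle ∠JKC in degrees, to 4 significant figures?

62.56°

E is at the origin; EJ runs at 65.7° with length 51.8, so J = 51.8·(cos 65.7°, sin 65.7°) = (21.32, 47.21). ∠EJC = 99.8°, so JC runs at 65.7° + (180° − 99.8°) = 145.9° from the x-axis; with |JC| = 33.7, C = J + 33.7·(cos 145.9°, sin 145.9°) = (-6.589, 66.10). JC is perpendicular to CK; with |CK| = 17.5 on the left of JC, K = C + 17.5·(-0.5606, -0.8281) = (-16.40, 51.61). Then cos ∠JKC = KJ·KC / (|KJ||KC|), giving 62.56°.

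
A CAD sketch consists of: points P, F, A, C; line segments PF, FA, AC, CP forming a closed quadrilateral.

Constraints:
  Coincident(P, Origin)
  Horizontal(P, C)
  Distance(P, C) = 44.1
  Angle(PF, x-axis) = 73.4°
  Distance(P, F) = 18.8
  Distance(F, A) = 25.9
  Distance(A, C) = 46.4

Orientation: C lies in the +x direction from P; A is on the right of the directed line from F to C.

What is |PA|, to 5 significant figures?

7.1032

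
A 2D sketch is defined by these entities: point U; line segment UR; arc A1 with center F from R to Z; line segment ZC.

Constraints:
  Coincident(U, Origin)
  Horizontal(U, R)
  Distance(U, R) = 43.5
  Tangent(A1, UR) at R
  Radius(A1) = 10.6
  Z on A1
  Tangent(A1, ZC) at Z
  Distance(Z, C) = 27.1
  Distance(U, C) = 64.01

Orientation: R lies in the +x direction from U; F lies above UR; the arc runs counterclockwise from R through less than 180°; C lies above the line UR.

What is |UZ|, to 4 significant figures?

55.31

Checks: U = (0.00, 0.00) ✓; |FZ| = 10.60 ✓; ∠(FZ, ZC) = 90.00° ✓; |ZC| = 27.10 ✓; |UC| = 64.01 ✓.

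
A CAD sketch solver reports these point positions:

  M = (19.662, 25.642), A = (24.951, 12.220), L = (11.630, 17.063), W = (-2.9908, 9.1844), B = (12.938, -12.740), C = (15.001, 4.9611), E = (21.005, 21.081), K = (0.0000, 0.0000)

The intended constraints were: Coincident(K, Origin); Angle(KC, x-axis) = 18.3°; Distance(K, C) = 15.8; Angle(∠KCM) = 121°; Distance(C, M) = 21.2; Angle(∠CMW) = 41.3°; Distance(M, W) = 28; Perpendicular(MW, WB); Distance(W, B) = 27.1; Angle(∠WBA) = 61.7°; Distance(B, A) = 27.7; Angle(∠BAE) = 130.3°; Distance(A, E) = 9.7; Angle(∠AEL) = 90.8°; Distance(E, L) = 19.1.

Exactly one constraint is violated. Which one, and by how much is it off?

Distance(E, L) = 19.1 — off by 8.90.

K = (0.00, 0.00) ✓; KC at 18.30° ✓; |KC| = 15.80 ✓; ∠KCM = 121.0° ✓; |CM| = 21.20 ✓; ∠CMW = 41.30° ✓; |MW| = 28.00 ✓; ∠(MW, WB) = 90.00° ✓; |WB| = 27.10 ✓; ∠WBA = 61.70° ✓; |BA| = 27.70 ✓; ∠BAE = 130.3° ✓; |AE| = 9.700 ✓; ∠AEL = 90.81° ✓; |EL| = 10.20 ✗.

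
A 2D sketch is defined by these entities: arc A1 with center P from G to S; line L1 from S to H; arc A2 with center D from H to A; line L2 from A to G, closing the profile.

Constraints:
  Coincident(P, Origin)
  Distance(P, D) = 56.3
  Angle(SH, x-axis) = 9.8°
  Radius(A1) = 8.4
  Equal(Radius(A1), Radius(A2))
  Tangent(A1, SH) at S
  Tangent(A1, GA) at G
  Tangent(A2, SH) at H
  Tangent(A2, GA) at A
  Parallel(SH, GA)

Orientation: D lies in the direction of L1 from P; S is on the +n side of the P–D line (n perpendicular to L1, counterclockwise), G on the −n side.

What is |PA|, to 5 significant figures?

56.923

Tangency of A1 to both parallel lines with radius 8.4 puts S and G at P ± 8.4·n: S = (-1.4298, 8.2774), G = (1.4298, -8.2774). Equal radii place H and A the same way about D: H = D + 8.4·n = (54.049, 17.860), A = D − 8.4·n = (56.908, 1.3054). Then |PA| = |A − P| = 56.923.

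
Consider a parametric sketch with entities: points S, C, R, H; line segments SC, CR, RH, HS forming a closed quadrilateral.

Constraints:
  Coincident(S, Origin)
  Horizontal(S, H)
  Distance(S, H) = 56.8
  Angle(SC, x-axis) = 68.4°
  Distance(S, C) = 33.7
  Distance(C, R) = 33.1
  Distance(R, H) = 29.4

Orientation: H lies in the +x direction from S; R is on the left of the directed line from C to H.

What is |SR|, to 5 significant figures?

52.684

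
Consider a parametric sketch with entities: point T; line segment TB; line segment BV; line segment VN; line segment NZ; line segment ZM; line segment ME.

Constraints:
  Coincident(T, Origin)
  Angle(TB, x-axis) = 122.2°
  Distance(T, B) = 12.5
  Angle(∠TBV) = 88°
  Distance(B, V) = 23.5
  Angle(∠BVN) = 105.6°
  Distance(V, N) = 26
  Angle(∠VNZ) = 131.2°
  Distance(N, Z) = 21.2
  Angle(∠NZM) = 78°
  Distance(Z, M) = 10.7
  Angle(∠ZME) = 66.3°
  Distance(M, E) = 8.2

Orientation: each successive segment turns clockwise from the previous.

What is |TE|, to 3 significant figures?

27.1

∠NZM = 78.0° gives ZM at 165° from the x-axis; with |ZM| = 10.7, M = (20.8, -14.1). ∠ZME = 66.3° gives ME at 51.3° from the x-axis; with |ME| = 8.2, E = (26.0, -7.73). Then |TE| = |E − T| = 27.1.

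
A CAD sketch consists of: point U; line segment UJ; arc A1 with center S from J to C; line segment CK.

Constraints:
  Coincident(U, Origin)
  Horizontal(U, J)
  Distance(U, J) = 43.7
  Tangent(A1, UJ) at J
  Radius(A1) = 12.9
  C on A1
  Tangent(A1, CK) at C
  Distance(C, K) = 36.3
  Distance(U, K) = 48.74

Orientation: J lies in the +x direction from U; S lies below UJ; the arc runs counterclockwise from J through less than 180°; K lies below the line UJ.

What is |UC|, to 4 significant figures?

32.66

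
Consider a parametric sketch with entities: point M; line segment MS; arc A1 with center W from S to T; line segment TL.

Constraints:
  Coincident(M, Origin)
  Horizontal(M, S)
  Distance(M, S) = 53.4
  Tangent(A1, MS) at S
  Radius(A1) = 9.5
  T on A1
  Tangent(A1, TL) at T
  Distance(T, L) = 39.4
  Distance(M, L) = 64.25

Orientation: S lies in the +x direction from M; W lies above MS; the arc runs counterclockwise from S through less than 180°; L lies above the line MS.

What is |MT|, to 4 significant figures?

63.27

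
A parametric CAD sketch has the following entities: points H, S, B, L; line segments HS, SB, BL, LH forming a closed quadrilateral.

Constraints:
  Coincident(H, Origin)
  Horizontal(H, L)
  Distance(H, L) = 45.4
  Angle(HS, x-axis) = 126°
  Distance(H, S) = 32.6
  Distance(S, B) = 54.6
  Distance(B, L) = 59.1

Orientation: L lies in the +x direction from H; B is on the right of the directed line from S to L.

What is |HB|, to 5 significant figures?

27.857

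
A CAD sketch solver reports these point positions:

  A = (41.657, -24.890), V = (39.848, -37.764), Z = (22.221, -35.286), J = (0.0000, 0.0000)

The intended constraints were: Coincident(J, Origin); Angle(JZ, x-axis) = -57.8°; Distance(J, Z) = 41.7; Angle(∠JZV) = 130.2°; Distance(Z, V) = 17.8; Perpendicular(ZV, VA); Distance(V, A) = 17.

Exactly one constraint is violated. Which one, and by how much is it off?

Distance(V, A) = 17 — off by 4.00.

J = (0.00, 0.00) ✓; JZ at -57.80° ✓; |JZ| = 41.70 ✓; ∠JZV = 130.2° ✓; |ZV| = 17.80 ✓; ∠(ZV, VA) = 90.00° ✓; |VA| = 13.00 ✗.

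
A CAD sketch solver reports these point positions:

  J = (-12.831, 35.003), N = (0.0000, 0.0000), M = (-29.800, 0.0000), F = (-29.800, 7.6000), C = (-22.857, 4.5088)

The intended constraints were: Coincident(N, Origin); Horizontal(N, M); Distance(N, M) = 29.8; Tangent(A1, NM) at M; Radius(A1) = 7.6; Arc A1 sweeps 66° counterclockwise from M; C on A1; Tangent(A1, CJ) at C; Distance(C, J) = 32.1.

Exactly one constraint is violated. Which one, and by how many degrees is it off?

Tangent(A1, CJ) at C — off by 5.80°.

N = (0.00, 0.00) ✓; N.y = 0.00, M.y = 0.00 ✓; |NM| = 29.80 ✓; ∠(FM, MN) = 90.00° ✓; |FM| = 7.600 ✓; bearing(F→C) − bearing(F→M) = 66.00° ✓; |FC| = 7.600 ✓; ∠(FC, CJ) = 84.20° ✗; |CJ| = 32.10 ✓.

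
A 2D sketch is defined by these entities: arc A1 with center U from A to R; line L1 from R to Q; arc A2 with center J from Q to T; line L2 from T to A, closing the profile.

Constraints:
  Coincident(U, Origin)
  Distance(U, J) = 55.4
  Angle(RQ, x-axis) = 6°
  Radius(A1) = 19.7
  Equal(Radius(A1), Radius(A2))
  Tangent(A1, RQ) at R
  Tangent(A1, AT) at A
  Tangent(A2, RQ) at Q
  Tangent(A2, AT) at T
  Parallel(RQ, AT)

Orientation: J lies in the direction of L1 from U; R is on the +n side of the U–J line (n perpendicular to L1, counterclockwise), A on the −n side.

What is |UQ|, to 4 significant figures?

58.80

Tangency of A1 to both parallel lines with radius 19.7 puts R and A at U ± 19.7·n: R = (-2.059, 19.59), A = (2.059, -19.59). Equal radii place Q and T the same way about J: Q = J + 19.7·n = (53.04, 25.38), T = J − 19.7·n = (57.16, -13.80). Then |UQ| = |Q − U| = 58.80.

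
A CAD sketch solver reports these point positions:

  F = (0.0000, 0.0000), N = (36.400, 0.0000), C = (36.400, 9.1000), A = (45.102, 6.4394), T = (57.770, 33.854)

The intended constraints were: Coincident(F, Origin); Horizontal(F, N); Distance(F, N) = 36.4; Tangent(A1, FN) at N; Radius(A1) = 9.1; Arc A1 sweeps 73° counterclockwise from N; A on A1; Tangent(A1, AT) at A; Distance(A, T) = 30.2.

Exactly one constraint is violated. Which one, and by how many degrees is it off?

Tangent(A1, AT) at A — off by 7.80°.

F = (0.00, 0.00) ✓; F.y = 0.00, N.y = 0.00 ✓; |FN| = 36.40 ✓; ∠(CN, NF) = 90.00° ✓; |CN| = 9.100 ✓; bearing(C→A) − bearing(C→N) = 73.00° ✓; |CA| = 9.100 ✓; ∠(CA, AT) = 97.80° ✗; |AT| = 30.20 ✓.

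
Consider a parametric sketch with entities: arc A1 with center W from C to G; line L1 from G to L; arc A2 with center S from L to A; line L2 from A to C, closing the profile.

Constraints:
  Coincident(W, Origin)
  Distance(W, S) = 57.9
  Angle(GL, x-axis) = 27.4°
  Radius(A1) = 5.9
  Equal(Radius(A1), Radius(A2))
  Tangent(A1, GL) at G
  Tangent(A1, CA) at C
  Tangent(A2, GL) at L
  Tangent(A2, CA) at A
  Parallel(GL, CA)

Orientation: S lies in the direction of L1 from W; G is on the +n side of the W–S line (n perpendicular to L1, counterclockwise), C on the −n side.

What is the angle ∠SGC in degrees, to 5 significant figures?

84.182°

W is at the origin and S lies 57.9 along u from W, so S = 57.9·u = (51.405, 26.646). Tangency of A1 to both parallel lines with radius 5.9 puts G and C at W ± 5.9·n: G = (-2.7152, 5.2381), C = (2.7152, -5.2381). Then cos ∠SGC = GS·GC / (|GS||GC|), giving 84.182°.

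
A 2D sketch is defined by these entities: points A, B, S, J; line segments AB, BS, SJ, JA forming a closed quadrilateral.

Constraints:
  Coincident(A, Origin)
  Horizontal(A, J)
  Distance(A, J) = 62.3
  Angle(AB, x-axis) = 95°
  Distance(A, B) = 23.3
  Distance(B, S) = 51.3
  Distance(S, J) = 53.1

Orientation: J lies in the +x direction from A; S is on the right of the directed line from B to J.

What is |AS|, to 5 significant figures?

29.407

A is at the origin; A and J share the same y with |AJ| = 62.3 and J in +x, so J = (62.3, 0). AB runs at 95.0° with |AB| = 23.3, so B = (-2.0307, 23.211). S is determined by |BS| = 51.3 and |SJ| = 53.1 together: it lies at the intersection of circle(B, 51.3) and circle(J, 53.1). With |BJ| = 68.390, the foot of the radical line on BJ is 32.821 from B and the perpendicular offset is √(51.3² − 32.821²) = 39.427. Taking the right-of-BJ solution: S = (15.461, -25.014).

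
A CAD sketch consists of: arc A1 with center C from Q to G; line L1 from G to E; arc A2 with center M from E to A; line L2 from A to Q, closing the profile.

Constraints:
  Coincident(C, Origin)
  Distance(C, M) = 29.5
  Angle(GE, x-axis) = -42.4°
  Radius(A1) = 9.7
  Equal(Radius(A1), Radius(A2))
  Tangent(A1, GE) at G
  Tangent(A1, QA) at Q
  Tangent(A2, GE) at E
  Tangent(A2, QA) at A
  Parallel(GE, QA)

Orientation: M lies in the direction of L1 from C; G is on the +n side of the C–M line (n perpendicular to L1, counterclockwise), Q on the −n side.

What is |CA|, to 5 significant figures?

31.054

The slot axis is L1's direction at -42.4°, so u = (cos -42.4°, sin -42.4°) = (0.73846, -0.67430) and n = (−sin -42.4°, cos -42.4°) = (0.67430, 0.73846). C is at the origin and M lies 29.5 along u from C, so M = 29.5·u = (21.784, -19.892). Tangency of A1 to both parallel lines with radius 9.7 puts G and Q at C ± 9.7·n: G = (6.5407, 7.1630), Q = (-6.5407, -7.1630). Equal radii place E and A the same way about M: E = M + 9.7·n = (28.325, -12.729), A = M − 9.7·n = (15.244, -27.055). Then |CA| = |A − C| = 31.054.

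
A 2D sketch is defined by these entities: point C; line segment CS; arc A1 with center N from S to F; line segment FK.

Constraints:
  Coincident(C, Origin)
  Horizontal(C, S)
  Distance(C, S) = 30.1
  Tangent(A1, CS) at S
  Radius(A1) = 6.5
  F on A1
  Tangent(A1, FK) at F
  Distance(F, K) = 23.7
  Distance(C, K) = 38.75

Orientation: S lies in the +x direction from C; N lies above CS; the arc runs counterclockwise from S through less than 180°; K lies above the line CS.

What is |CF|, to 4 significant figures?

37.05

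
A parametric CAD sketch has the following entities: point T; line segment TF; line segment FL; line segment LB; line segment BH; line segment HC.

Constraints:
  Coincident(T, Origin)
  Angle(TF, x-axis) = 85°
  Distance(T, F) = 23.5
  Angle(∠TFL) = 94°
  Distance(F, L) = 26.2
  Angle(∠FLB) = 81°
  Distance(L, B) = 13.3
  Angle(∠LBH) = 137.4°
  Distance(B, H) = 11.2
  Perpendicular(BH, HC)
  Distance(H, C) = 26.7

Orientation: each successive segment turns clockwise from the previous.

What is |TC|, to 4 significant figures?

24.28

T is at the origin; TF runs at 85.0° with length 23.5, so F = (2.048, 23.41). ∠TFL = 94.0° gives FL at -1.000° from the x-axis; with |FL| = 26.2, L = (28.24, 22.95). ∠FLB = 81.0° gives LB at -100.0° from the x-axis; with |LB| = 13.3, B = (25.93, 9.855). ∠LBH = 137.4° gives BH at -142.6° from the x-axis; with |BH| = 11.2, H = (17.04, 3.053). BH ⟂ HC, so HC runs at 127.4°; with |HC| = 26.7, C = (0.8203, 24.26). Then |TC| = |C − T| = 24.28.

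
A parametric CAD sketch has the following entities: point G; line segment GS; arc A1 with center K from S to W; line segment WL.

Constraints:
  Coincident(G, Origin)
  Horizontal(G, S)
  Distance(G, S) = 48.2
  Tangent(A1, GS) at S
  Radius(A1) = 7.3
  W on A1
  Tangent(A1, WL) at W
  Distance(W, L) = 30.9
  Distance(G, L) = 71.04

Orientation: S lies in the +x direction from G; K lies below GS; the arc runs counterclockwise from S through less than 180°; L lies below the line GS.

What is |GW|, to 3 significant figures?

44.0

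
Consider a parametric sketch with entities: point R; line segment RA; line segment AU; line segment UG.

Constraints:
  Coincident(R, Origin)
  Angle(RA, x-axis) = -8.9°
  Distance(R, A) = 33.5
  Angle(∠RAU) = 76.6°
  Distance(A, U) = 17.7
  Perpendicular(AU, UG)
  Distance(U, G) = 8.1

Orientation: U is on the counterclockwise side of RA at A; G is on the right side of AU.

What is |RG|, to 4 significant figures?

41.88

R is at the origin; RA runs at -8.9° with length 33.5, so A = 33.5·(cos -8.9°, sin -8.9°) = (33.10, -5.183). ∠RAU = 76.6°, so AU runs at -8.9° + (180° − 76.6°) = 94.50° from the x-axis; with |AU| = 17.7, U = A + 17.7·(cos 94.50°, sin 94.50°) = (31.71, 12.46). The perpendicularity gives UG at right angles to AU; with |UG| = 8.1 on the right of AU, G = U + 8.1·(0.9969, 0.07846) = (39.78, 13.10). Then |RG| = |G − R| = 41.88.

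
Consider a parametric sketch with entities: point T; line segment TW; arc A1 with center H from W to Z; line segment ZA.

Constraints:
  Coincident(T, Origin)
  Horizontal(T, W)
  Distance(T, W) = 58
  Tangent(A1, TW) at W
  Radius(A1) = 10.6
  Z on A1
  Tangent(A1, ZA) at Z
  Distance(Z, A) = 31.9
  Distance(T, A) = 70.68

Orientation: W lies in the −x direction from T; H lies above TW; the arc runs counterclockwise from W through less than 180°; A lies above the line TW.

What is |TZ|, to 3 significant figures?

49.5

Checks: ∠(HW, WT) = 90.00° ✓; |HW| = 10.60 ✓; |HZ| = 10.60 ✓; ∠(HZ, ZA) = 90.00° ✓; |ZA| = 31.90 ✓; |TA| = 70.68 ✓.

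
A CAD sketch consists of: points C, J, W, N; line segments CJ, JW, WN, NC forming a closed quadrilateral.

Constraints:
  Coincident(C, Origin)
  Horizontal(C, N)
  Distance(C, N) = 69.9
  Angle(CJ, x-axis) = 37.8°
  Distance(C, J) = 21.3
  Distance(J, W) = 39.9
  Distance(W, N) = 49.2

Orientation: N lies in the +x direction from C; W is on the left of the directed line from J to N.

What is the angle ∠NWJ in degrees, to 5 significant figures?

74.854°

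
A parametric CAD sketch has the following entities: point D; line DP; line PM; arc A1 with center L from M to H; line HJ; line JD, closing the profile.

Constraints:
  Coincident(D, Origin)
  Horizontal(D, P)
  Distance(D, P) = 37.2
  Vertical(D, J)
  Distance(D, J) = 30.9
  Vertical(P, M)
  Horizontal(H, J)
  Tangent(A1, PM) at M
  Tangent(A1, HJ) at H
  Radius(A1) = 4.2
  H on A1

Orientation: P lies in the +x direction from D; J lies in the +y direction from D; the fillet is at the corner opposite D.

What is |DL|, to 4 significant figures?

42.45

DJ is vertical with |DJ| = 30.9 and J on the +y side, so J = (0.000, 30.90). The virtual corner opposite D is at (37.20, 30.90). Tangency of A1 to PM means the radius LM is perpendicular to PM and tangency of A1 to HJ means the radius LH is perpendicular to HJ, with radius 4.2, so the center L sits 4.2 in from both sides at L = (33.00, 26.70). Then |DL| = |L − D| = 42.45.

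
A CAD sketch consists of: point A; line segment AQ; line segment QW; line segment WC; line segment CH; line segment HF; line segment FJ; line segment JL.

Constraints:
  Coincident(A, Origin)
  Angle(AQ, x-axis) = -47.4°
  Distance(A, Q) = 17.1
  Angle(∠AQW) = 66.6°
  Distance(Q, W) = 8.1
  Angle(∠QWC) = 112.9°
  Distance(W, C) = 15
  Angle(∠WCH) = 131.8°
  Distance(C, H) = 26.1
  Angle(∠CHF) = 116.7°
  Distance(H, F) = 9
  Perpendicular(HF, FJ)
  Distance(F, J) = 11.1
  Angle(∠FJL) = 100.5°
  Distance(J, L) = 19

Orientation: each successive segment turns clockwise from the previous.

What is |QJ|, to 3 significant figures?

27.3

A is at the origin; AQ runs at -47.4° with length 17.1, so Q = (11.6, -12.6). ∠AQW = 66.6° gives QW at -161° from the x-axis; with |QW| = 8.1, W = (3.93, -15.3). ∠QWC = 112.9° gives WC at 132° from the x-axis; with |WC| = 15.0, C = (-6.13, -4.12). ∠WCH = 131.8° gives CH at 83.9° from the x-axis; with |CH| = 26.1, H = (-3.36, 21.8). ∠CHF = 116.7° gives HF at 20.6° from the x-axis; with |HF| = 9.0, F = (5.07, 25.0). HF is perpendicular to FJ, so FJ runs at -69.4°; with |FJ| = 11.1, J = (8.97, 14.6). Then |QJ| = |J − Q| = 27.3.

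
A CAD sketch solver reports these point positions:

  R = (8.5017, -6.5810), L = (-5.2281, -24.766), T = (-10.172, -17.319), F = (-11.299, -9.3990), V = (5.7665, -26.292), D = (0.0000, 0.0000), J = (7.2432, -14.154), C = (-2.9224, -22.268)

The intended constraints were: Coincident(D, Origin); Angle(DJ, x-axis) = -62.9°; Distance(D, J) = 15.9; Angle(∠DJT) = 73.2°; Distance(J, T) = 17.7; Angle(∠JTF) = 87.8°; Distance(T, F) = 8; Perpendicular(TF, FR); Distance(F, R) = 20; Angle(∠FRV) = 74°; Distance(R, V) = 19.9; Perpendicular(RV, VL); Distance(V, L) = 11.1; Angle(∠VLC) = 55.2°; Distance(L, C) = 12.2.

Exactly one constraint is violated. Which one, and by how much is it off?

Distance(L, C) = 12.2 — off by 8.80.

D = (0.00, 0.00) ✓; DJ at -62.90° ✓; |DJ| = 15.90 ✓; ∠DJT = 73.20° ✓; |JT| = 17.70 ✓; ∠JTF = 87.80° ✓; |TF| = 8.000 ✓; ∠(TF, FR) = 90.00° ✓; |FR| = 20.00 ✓; ∠FRV = 74.00° ✓; |RV| = 19.90 ✓; ∠(RV, VL) = 90.00° ✓; |VL| = 11.10 ✓; ∠VLC = 55.19° ✓; |LC| = 3.399 ✗.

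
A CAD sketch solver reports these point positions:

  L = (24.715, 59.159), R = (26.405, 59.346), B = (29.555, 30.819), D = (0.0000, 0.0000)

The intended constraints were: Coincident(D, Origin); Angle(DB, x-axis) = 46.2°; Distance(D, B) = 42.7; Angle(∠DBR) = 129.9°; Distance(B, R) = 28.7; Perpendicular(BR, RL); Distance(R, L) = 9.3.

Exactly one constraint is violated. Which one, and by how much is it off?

Distance(R, L) = 9.3 — off by 7.60.

D = (0.00, 0.00) ✓; DB at 46.20° ✓; |DB| = 42.70 ✓; ∠DBR = 129.9° ✓; |BR| = 28.70 ✓; ∠(BR, RL) = 90.01° ✓; |RL| = 1.700 ✗.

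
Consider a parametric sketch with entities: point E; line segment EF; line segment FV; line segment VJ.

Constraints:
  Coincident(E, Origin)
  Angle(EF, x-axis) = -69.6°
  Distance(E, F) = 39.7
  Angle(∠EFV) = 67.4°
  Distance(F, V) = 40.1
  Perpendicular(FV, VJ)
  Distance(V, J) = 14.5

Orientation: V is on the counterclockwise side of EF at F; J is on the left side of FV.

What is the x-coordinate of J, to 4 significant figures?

33.28

E is at the origin; EF runs at -69.6° with length 39.7, so F = 39.7·(cos -69.6°, sin -69.6°) = (13.84, -37.21). ∠EFV = 67.4°, so FV runs at -69.6° + (180° − 67.4°) = 43.00° from the x-axis; with |FV| = 40.1, V = F + 40.1·(cos 43.00°, sin 43.00°) = (43.17, -9.862). FV ⟂ VJ; with |VJ| = 14.5 on the left of FV, J = V + 14.5·(-0.6820, 0.7314) = (33.28, 0.7427). So J.x = 33.28.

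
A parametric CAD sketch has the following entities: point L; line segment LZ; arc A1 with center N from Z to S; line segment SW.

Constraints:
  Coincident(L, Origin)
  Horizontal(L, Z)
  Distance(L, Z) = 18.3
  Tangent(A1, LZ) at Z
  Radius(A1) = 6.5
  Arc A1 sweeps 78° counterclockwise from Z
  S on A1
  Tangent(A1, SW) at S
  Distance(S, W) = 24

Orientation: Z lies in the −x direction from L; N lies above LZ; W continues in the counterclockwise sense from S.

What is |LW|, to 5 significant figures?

29.456

L is at the origin; LZ is horizontal with |LZ| = 18.3 and Z on the −x side, so Z = (-18.300, 0.0000). Tangency of A1 to LZ means the radius NZ is perpendicular to LZ, so N = Z + (0, 6.5) = (-18.300, 6.5000). On A1, Z sits at bearing -90° from N; a 78° counterclockwise sweep puts S at bearing -12°, so S = N + 6.5·(cos -12°, sin -12°) = (-11.942, 5.1486). Since A1 is tangent to SW there, NS ⟂ SW, so SW runs along (−sin -12°, cos -12°); with |SW| = 24.0, W = (-6.9522, 28.624). Then |LW| = |W − L| = 29.456.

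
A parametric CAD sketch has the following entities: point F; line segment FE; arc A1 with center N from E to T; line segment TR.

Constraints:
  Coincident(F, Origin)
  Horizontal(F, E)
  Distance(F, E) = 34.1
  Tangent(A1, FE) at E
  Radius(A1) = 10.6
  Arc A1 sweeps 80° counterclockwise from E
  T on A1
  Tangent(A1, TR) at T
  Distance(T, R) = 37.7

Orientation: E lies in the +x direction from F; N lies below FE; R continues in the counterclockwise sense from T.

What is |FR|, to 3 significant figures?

49.0

F is at the origin; F and E share the same y with |FE| = 34.1 and E on the +x side, so E = (34.1, 0.00). The tangent condition forces NE to be normal to FE, so N = E + (0, -10.6) = (34.1, -10.6). On A1, E sits at bearing 90° from N; an 80° counterclockwise sweep puts T at bearing 170°, so T = N + 10.6·(cos 170°, sin 170°) = (23.7, -8.76). The tangent condition forces NT to be normal to TR, so TR runs along (−sin 170°, cos 170°); with |TR| = 37.7, R = (17.1, -45.9). Then |FR| = |R − F| = 49.0.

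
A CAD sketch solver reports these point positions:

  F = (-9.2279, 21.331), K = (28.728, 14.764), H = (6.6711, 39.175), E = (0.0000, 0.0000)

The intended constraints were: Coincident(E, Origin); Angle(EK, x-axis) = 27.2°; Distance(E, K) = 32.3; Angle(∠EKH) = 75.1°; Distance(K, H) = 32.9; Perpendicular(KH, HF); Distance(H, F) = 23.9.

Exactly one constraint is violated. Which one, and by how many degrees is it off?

Perpendicular(KH, HF) — off by 6.20°.

E = (0.00, 0.00) ✓; EK at 27.20° ✓; |EK| = 32.30 ✓; ∠EKH = 75.10° ✓; |KH| = 32.90 ✓; ∠(KH, HF) = 96.20° ✗; |HF| = 23.90 ✓.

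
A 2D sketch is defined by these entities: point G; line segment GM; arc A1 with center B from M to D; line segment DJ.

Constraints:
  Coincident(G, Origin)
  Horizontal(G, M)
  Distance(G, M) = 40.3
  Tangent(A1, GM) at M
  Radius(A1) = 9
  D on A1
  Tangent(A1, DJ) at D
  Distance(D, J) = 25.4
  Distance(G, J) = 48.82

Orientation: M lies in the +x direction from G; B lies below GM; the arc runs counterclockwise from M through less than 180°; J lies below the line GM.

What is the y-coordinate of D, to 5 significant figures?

-9.8922

Checks: |GM| = 40.30 ✓; |BD| = 9.000 ✓; ∠(BD, DJ) = 90.00° ✓; |DJ| = 25.40 ✓; |GJ| = 48.82 ✓.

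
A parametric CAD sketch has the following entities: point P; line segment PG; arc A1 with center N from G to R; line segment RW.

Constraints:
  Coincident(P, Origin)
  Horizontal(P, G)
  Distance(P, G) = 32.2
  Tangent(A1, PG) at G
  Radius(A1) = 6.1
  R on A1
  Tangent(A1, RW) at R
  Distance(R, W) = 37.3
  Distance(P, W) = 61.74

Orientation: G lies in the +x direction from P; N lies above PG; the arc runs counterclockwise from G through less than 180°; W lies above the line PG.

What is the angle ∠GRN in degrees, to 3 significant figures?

50.9°

Checks: |NG| = 6.100 ✓; |NR| = 6.100 ✓; ∠(NR, RW) = 90.00° ✓; |RW| = 37.30 ✓; |PW| = 61.74 ✓.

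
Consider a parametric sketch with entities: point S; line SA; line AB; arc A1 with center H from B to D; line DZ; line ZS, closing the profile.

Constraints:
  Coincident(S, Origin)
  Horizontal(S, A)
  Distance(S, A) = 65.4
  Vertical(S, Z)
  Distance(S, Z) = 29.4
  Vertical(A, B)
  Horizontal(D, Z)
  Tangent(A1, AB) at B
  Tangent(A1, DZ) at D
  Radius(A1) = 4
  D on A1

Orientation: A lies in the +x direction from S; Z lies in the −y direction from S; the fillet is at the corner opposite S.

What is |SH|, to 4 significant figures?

66.45

SZ is vertical with |SZ| = 29.4 and Z on the −y side, so Z = (0.000, -29.40). The virtual corner opposite S is at (65.40, -29.40). The tangent condition forces HB to be normal to AB and A1 meets DZ tangentially, so HD is at right angles to DZ, with radius 4.0, so the center H sits 4.0 in from both sides at H = (61.40, -25.40). Then |SH| = |H − S| = 66.45.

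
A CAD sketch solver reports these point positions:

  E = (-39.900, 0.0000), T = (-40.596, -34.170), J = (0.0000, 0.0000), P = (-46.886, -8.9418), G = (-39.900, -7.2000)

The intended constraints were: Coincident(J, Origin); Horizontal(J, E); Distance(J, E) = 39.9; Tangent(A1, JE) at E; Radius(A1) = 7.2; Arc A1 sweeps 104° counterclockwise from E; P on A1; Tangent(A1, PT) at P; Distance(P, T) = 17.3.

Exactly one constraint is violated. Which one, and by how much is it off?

Distance(P, T) = 17.3 — off by 8.70.

J = (0.00, 0.00) ✓; J.y = 0.00, E.y = 0.00 ✓; |JE| = 39.90 ✓; ∠(GE, EJ) = 90.00° ✓; |GE| = 7.200 ✓; bearing(G→P) − bearing(G→E) = 104.0° ✓; |GP| = 7.200 ✓; ∠(GP, PT) = 90.00° ✓; |PT| = 26.00 ✗.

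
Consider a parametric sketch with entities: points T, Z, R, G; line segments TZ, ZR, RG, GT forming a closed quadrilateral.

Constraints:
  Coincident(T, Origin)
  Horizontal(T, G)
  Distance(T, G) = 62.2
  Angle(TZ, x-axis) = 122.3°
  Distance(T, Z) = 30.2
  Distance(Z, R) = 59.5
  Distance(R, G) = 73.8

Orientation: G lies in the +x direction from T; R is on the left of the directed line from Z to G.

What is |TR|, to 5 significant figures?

71.156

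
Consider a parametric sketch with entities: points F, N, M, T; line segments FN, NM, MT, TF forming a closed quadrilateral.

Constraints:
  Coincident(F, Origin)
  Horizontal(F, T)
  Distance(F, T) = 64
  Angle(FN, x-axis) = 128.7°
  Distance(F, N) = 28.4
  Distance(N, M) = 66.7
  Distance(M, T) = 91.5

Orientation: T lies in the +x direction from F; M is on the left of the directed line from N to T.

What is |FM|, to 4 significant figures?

80.71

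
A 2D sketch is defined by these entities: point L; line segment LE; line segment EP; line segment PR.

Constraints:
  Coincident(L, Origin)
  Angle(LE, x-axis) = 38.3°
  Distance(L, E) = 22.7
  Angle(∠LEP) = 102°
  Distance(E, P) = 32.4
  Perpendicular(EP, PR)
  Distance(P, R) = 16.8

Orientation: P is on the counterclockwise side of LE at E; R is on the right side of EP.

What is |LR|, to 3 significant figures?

53.8

L is at the origin; LE runs at 38.3° with length 22.7, so E = 22.7·(cos 38.3°, sin 38.3°) = (17.8, 14.1). ∠LEP = 102.0°, so EP runs at 38.3° + (180° − 102.0°) = 116° from the x-axis; with |EP| = 32.4, P = E + 32.4·(cos 116°, sin 116°) = (3.46, 43.1). EP is perpendicular to PR; with |PR| = 16.8 on the right of EP, R = P + 16.8·(0.896, 0.443) = (18.5, 50.6). Then |LR| = |R − L| = 53.8.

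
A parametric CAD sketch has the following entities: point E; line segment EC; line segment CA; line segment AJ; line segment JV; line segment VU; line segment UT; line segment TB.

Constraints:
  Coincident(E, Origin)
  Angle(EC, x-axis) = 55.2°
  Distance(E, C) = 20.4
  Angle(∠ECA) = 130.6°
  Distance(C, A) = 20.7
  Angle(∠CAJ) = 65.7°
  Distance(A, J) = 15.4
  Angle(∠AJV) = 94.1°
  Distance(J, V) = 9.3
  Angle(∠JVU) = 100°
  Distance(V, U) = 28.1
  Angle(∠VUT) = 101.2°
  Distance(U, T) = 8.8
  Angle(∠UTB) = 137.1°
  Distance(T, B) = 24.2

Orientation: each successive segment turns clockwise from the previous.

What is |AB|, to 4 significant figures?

16.74

E is at the origin; EC runs at 55.2° with length 20.4, so C = (11.64, 16.75). ∠ECA = 130.6° gives CA at 5.800° from the x-axis; with |CA| = 20.7, A = (32.24, 18.84). ∠CAJ = 65.7° gives AJ at -108.5° from the x-axis; with |AJ| = 15.4, J = (27.35, 4.239). ∠AJV = 94.1° gives JV at 165.6° from the x-axis; with |JV| = 9.3, V = (18.34, 6.552). ∠JVU = 100.0° gives VU at 85.60° from the x-axis; with |VU| = 28.1, U = (20.50, 34.57). ∠VUT = 101.2° gives UT at 6.800° from the x-axis; with |UT| = 8.8, T = (29.24, 35.61). ∠UTB = 137.1° gives TB at -36.10° from the x-axis; with |TB| = 24.2, B = (48.79, 21.35). Then |AB| = |B − A| = 16.74.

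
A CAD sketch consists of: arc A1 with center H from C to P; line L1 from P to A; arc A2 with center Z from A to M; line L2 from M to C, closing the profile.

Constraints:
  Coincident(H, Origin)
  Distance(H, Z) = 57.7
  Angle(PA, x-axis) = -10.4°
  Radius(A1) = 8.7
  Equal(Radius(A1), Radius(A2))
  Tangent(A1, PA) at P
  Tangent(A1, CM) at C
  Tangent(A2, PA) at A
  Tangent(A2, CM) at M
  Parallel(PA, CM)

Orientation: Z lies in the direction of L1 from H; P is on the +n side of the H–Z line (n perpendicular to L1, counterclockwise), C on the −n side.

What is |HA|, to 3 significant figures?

58.4

The slot axis is L1's direction at -10.4°, so u = (cos -10.4°, sin -10.4°) = (0.984, -0.181) and n = (−sin -10.4°, cos -10.4°) = (0.181, 0.984). H is at the origin and Z lies 57.7 along u from H, so Z = 57.7·u = (56.8, -10.4). Tangency of A1 to both parallel lines with radius 8.7 puts P and C at H ± 8.7·n: P = (1.57, 8.56), C = (-1.57, -8.56). Equal radii place A and M the same way about Z: A = Z + 8.7·n = (58.3, -1.86), M = Z − 8.7·n = (55.2, -19.0). Then |HA| = |A − H| = 58.4.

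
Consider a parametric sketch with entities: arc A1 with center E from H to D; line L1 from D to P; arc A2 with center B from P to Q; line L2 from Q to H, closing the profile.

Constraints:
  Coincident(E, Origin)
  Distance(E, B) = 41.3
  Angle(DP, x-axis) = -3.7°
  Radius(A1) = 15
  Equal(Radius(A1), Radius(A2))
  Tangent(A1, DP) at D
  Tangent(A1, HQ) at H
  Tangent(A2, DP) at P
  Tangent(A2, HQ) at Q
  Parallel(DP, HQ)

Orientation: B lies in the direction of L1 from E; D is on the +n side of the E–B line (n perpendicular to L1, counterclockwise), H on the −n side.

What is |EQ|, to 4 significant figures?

43.94

The slot axis is L1's direction at -3.7°, so u = (cos -3.7°, sin -3.7°) = (0.9979, -0.06453) and n = (−sin -3.7°, cos -3.7°) = (0.06453, 0.9979). E is at the origin and B lies 41.3 along u from E, so B = 41.3·u = (41.21, -2.665). Tangency of A1 to both parallel lines with radius 15.0 puts D and H at E ± 15.0·n: D = (0.9680, 14.97), H = (-0.9680, -14.97). Equal radii place P and Q the same way about B: P = B + 15.0·n = (42.18, 12.30), Q = B − 15.0·n = (40.25, -17.63). Then |EQ| = |Q − E| = 43.94.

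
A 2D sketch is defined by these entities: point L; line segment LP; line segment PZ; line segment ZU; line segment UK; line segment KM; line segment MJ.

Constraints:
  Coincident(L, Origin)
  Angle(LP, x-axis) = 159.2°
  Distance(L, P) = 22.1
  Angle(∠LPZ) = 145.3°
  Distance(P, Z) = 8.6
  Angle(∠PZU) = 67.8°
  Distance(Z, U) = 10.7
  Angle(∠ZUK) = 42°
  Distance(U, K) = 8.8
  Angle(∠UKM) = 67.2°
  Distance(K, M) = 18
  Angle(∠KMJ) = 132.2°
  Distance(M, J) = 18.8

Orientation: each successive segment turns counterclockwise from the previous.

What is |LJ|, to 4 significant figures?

49.81

L is at the origin; LP runs at 159.2° with length 22.1, so P = (-20.66, 7.848). ∠LPZ = 145.3° gives PZ at -166.1° from the x-axis; with |PZ| = 8.6, Z = (-29.01, 5.782). ∠PZU = 67.8° gives ZU at -53.90° from the x-axis; with |ZU| = 10.7, U = (-22.70, -2.864). ∠ZUK = 42.0° gives UK at 84.10° from the x-axis; with |UK| = 8.8, K = (-21.80, 5.890). ∠UKM = 67.2° gives KM at -163.1° from the x-axis; with |KM| = 18.0, M = (-39.02, 0.6572). ∠KMJ = 132.2° gives MJ at -115.3° from the x-axis; with |MJ| = 18.8, J = (-47.06, -16.34). Then |LJ| = |J − L| = 49.81.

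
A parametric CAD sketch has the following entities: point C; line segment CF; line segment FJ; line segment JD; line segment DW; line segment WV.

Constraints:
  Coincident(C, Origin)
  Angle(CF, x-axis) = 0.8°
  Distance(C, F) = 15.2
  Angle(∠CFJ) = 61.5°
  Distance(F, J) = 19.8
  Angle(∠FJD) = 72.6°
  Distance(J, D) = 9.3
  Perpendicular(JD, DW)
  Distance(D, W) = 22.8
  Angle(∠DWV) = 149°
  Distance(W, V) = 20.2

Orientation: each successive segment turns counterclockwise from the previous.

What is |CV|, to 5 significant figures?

36.641

C is at the origin; CF runs at 0.8° with length 15.2, so F = (15.199, 0.21223). ∠CFJ = 61.5° gives FJ at 119.30° from the x-axis; with |FJ| = 19.8, J = (5.5087, 17.479). ∠FJD = 72.6° gives JD at -133.30° from the x-axis; with |JD| = 9.3, D = (-0.86936, 10.711). JD ⟂ DW, so DW runs at -43.300°; with |DW| = 22.8, W = (15.724, -4.9257). ∠DWV = 149.0° gives WV at -12.300° from the x-axis; with |WV| = 20.2, V = (35.460, -9.2290). Then |CV| = |V − C| = 36.641.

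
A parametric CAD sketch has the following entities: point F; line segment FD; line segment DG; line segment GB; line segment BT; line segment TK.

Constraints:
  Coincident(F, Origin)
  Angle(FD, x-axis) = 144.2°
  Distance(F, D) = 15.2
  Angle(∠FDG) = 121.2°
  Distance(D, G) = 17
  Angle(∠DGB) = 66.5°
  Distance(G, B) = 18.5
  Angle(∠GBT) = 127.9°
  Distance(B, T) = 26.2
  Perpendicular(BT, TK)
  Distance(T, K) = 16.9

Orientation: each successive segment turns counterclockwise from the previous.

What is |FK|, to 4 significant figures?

13.44

F is at the origin; FD runs at 144.2° with length 15.2, so D = (-12.33, 8.891). ∠FDG = 121.2° gives DG at -157.0° from the x-axis; with |DG| = 17.0, G = (-27.98, 2.249). ∠DGB = 66.5° gives GB at -43.50° from the x-axis; with |GB| = 18.5, B = (-14.56, -10.49). ∠GBT = 127.9° gives BT at 8.600° from the x-axis; with |BT| = 26.2, T = (11.35, -6.568). The perpendicularity gives TK at right angles to BT, so TK runs at 98.60°; with |TK| = 16.9, K = (8.821, 10.14). Then |FK| = |K − F| = 13.44.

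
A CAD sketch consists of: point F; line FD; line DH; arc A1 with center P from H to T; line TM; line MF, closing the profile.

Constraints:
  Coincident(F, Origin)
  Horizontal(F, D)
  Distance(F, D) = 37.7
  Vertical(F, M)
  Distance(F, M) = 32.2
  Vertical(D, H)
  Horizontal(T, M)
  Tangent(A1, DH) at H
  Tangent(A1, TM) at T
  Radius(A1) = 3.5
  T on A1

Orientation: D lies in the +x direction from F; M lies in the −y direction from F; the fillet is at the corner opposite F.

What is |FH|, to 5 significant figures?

47.381

F is at the origin; FD is horizontal with |FD| = 37.7 and D on the +x side, so D = (37.700, 0.0000). F and M share the same x with |FM| = 32.2 and M on the −y side, so M = (0.0000, -32.200). The virtual corner opposite F is at (37.700, -32.200). The tangent condition forces PH to be normal to DH and the tangent condition forces PT to be normal to TM, with radius 3.5, so the center P sits 3.5 in from both sides at P = (34.200, -28.700). That places the tangent points at H = (37.700, -28.700) on DH and T = (34.200, -32.200) on TM. Then |FH| = |H − F| = 47.381.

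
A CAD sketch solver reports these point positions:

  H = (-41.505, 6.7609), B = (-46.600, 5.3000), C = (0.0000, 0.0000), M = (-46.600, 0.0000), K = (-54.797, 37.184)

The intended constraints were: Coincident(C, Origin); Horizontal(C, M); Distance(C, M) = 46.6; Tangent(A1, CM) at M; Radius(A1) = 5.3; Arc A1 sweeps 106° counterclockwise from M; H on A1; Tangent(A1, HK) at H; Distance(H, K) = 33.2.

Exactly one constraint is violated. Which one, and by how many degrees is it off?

Tangent(A1, HK) at H — off by 7.60°.

C = (0.00, 0.00) ✓; C.y = 0.00, M.y = 0.00 ✓; |CM| = 46.60 ✓; ∠(BM, MC) = 90.00° ✓; |BM| = 5.300 ✓; bearing(B→H) − bearing(B→M) = 106.0° ✓; |BH| = 5.300 ✓; ∠(BH, HK) = 82.40° ✗; |HK| = 33.20 ✓.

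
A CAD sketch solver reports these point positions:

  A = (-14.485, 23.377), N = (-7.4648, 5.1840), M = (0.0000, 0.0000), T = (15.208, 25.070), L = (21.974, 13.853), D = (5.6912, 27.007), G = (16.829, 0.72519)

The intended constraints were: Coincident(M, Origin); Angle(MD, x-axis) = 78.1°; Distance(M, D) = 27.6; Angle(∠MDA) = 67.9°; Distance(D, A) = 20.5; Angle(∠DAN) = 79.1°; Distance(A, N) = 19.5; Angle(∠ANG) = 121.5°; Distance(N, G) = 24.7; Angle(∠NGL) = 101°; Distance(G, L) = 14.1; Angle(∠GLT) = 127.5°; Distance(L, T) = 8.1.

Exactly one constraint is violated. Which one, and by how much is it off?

Distance(L, T) = 8.1 — off by 5.00.

M = (0.00, 0.00) ✓; MD at 78.10° ✓; |MD| = 27.60 ✓; ∠MDA = 67.90° ✓; |DA| = 20.50 ✓; ∠DAN = 79.10° ✓; |AN| = 19.50 ✓; ∠ANG = 121.5° ✓; |NG| = 24.70 ✓; ∠NGL = 101.0° ✓; |GL| = 14.10 ✓; ∠GLT = 127.5° ✓; |LT| = 13.10 ✗.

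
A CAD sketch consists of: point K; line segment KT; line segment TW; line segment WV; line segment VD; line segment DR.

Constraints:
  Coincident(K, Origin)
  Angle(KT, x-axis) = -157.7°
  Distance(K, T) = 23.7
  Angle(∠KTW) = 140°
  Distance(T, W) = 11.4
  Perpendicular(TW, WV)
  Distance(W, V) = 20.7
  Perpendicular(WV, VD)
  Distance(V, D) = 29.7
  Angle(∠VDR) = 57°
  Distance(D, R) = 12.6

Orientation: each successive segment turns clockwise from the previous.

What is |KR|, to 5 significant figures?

8.4351

K is at the origin; KT runs at -157.7° with length 23.7, so T = (-21.927, -8.9931). ∠KTW = 140.0° gives TW at 162.30° from the x-axis; with |TW| = 11.4, W = (-32.788, -5.5271). TW ⟂ WV, so WV runs at 72.300°; with |WV| = 20.7, V = (-26.494, 14.193). The perpendicularity gives VD at right angles to WV, so VD runs at -17.700°; with |VD| = 29.7, D = (1.7997, 5.1632). ∠VDR = 57.0° gives DR at -140.70° from the x-axis; with |DR| = 12.6, R = (-7.9507, -2.8174). Then |KR| = |R − K| = 8.4351.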